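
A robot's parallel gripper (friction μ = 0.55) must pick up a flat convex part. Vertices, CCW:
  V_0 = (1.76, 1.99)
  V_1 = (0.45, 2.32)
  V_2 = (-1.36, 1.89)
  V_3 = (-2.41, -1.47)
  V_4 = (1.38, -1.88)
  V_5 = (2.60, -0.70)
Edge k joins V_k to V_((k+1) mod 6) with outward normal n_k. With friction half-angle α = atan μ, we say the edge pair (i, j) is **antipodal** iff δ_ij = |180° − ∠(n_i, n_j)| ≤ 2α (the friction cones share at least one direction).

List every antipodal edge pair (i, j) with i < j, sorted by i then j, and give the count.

count = 5; pairs: (0,3), (1,3), (1,4), (2,4), (2,5)

α = atan 0.55 = 28.81°;  2α = 57.62°
n_0 = (+0.2443, +0.9697)
n_1 = (-0.2311, +0.9729)
n_2 = (-0.9545, +0.2983)
n_3 = (-0.1076, -0.9942)
n_4 = (+0.6952, -0.7188)
n_5 = (+0.9545, +0.2981)
  (0,1): δ = 152.50°  ·
  (0,2): δ = 93.21°  ·
  (0,3): δ = 7.96°  ✓
  (0,4): δ = 58.18°  ·
  (0,5): δ = 121.48°  ·
  (1,2): δ = 120.72°  ·
  (1,3): δ = 19.54°  ✓
  (1,4): δ = 30.68°  ✓
  (1,5): δ = 93.98°  ·
  (2,3): δ = 78.82°  ·
  (2,4): δ = 28.60°  ✓
  (2,5): δ = 34.70°  ✓
  (3,4): δ = 129.78°  ·
  (3,5): δ = 66.48°  ·
  (4,5): δ = 116.70°  ·
antipodal pairs: 5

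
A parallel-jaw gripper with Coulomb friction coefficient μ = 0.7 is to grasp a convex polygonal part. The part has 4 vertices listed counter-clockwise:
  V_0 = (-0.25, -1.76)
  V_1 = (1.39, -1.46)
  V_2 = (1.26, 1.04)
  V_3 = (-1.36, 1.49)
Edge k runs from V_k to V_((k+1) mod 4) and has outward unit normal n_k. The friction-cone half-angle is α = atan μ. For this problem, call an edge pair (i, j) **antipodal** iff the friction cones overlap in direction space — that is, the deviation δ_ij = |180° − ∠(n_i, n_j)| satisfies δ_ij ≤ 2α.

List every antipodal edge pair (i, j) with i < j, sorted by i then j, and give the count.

count = 3; pairs: (0,2), (1,3), (2,3)

α = atan 0.7 = 34.99°;  2α = 69.98°
n_0 = (+0.1799, -0.9837)
n_1 = (+0.9987, +0.0519)
n_2 = (+0.1693, +0.9856)
n_3 = (-0.9463, -0.3232)
  (0,1): δ = 97.39°  ·
  (0,2): δ = 20.11°  ✓
  (0,3): δ = 98.49°  ·
  (1,2): δ = 102.72°  ·
  (1,3): δ = 15.88°  ✓
  (2,3): δ = 61.40°  ✓
antipodal pairs: 3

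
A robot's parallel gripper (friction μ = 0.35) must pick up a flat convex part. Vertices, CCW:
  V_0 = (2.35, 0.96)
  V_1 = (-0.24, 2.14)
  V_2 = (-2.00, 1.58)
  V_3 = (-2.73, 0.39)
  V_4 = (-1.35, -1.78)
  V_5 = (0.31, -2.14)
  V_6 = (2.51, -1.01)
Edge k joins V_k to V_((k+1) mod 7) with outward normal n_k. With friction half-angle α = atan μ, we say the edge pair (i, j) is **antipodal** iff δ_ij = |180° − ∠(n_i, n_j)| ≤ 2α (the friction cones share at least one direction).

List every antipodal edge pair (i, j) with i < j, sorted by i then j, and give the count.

count = 7; pairs: (0,3), (0,4), (1,4), (1,5), (2,5), (2,6), (3,6)

α = atan 0.35 = 19.29°;  2α = 38.58°
n_0 = (+0.4146, +0.9100)
n_1 = (-0.3032, +0.9529)
n_2 = (-0.8524, +0.5229)
n_3 = (-0.8438, -0.5366)
n_4 = (-0.2119, -0.9773)
n_5 = (+0.4569, -0.8895)
n_6 = (+0.9967, +0.0810)
  (0,1): δ = 137.86°  ·
  (0,2): δ = 97.03°  ·
  (0,3): δ = 33.05°  ✓
  (0,4): δ = 12.26°  ✓
  (0,5): δ = 51.68°  ·
  (0,6): δ = 119.14°  ·
  (1,2): δ = 139.18°  ·
  (1,3): δ = 75.20°  ·
  (1,4): δ = 29.89°  ✓
  (1,5): δ = 9.54°  ✓
  (1,6): δ = 76.99°  ·
  (2,3): δ = 116.02°  ·
  (2,4): δ = 70.71°  ·
  (2,5): δ = 31.29°  ✓
  (2,6): δ = 36.17°  ✓
  (3,4): δ = 134.69°  ·
  (3,5): δ = 95.27°  ·
  (3,6): δ = 27.81°  ✓
  (4,5): δ = 140.58°  ·
  (4,6): δ = 73.12°  ·
  (5,6): δ = 112.54°  ·
antipodal pairs: 7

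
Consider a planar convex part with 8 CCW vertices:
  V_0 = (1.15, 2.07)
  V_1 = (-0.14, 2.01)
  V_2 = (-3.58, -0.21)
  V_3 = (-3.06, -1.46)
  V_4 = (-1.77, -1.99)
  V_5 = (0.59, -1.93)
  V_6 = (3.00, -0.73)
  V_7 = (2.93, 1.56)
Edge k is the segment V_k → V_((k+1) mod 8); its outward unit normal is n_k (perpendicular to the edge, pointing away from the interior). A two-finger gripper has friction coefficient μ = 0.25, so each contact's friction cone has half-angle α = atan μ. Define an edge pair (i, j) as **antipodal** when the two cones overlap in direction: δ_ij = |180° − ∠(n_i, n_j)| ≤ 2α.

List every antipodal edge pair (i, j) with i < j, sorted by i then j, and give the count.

count = 7; pairs: (0,3), (0,4), (0,5), (1,5), (2,6), (3,7), (4,7)

α = atan 0.25 = 14.04°;  2α = 28.07°
n_0 = (-0.0465, +0.9989)
n_1 = (-0.5422, +0.8402)
n_2 = (-0.9233, -0.3841)
n_3 = (-0.3800, -0.9250)
n_4 = (+0.0254, -0.9997)
n_5 = (+0.4457, -0.8952)
n_6 = (+0.9995, +0.0306)
n_7 = (+0.2754, +0.9613)
  (0,1): δ = 149.83°  ·
  (0,2): δ = 70.08°  ·
  (0,3): δ = 25.00°  ✓
  (0,4): δ = 1.21°  ✓
  (0,5): δ = 23.81°  ✓
  (0,6): δ = 89.09°  ·
  (0,7): δ = 161.35°  ·
  (1,2): δ = 100.25°  ·
  (1,3): δ = 55.17°  ·
  (1,4): δ = 31.38°  ·
  (1,5): δ = 6.37°  ✓
  (1,6): δ = 58.91°  ·
  (1,7): δ = 131.18°  ·
  (2,3): δ = 134.92°  ·
  (2,4): δ = 111.13°  ·
  (2,5): δ = 86.12°  ·
  (2,6): δ = 20.84°  ✓
  (2,7): δ = 51.42°  ·
  (3,4): δ = 156.21°  ·
  (3,5): δ = 131.19°  ·
  (3,6): δ = 65.91°  ·
  (3,7): δ = 6.35°  ✓
  (4,5): δ = 154.99°  ·
  (4,6): δ = 89.71°  ·
  (4,7): δ = 17.44°  ✓
  (5,6): δ = 114.72°  ·
  (5,7): δ = 42.46°  ·
  (6,7): δ = 107.74°  ·
antipodal pairs: 7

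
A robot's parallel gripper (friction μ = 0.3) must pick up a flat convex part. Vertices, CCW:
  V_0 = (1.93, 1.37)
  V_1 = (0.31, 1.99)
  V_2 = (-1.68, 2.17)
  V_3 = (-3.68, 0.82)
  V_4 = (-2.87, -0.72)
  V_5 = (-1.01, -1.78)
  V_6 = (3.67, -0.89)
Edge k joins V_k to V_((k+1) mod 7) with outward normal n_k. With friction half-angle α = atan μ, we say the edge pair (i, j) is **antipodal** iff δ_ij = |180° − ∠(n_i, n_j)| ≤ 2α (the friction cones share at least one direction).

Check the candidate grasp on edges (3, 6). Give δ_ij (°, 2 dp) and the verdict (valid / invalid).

α = atan 0.3 = 16.70°;  2α = 33.40°
edge 3: e_3 = (+0.81, -1.54);  n_3 = (-0.8850, -0.4655)
edge 6: e_6 = (-1.74, +2.26);  n_6 = (+0.7924, +0.6100)
∠(n_3, n_6) = 170.15°
δ = |180° − 170.15°| = 9.85°
9.85° ≤ 2α = 33.40°  →  valid

δ = 9.85°, valid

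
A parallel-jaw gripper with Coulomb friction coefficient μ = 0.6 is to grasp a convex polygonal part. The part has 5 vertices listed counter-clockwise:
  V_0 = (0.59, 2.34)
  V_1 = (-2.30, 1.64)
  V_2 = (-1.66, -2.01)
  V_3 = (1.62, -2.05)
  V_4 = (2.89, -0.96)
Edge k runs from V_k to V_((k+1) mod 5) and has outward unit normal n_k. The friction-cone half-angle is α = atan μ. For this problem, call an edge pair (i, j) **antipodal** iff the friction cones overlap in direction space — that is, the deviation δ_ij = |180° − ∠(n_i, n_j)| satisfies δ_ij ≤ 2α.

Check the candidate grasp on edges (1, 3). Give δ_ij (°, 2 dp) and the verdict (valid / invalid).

δ = 59.31°, valid

α = atan 0.6 = 30.96°;  2α = 61.93°
edge 1: e_1 = (+0.64, -3.65);  n_1 = (-0.9850, -0.1727)
edge 3: e_3 = (+1.27, +1.09);  n_3 = (+0.6513, -0.7588)
∠(n_1, n_3) = 120.69°
δ = |180° − 120.69°| = 59.31°
59.31° ≤ 2α = 61.93°  →  valid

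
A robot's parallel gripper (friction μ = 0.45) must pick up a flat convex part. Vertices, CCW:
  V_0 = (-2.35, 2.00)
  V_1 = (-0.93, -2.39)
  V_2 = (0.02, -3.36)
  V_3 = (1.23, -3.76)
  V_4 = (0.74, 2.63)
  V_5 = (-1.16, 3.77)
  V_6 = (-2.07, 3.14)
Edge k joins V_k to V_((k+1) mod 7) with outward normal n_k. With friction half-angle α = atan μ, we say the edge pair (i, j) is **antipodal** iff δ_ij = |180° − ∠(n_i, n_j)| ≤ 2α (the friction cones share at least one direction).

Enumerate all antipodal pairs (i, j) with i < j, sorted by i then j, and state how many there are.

α = atan 0.45 = 24.23°;  2α = 48.46°
n_0 = (-0.9515, -0.3078)
n_1 = (-0.7144, -0.6997)
n_2 = (-0.3139, -0.9495)
n_3 = (+0.9971, +0.0765)
n_4 = (+0.5145, +0.8575)
n_5 = (-0.5692, +0.8222)
n_6 = (-0.9711, +0.2385)
  (0,1): δ = 153.52°  ·
  (0,2): δ = 126.22°  ·
  (0,3): δ = 13.54°  ✓
  (0,4): δ = 41.11°  ✓
  (0,5): δ = 106.77°  ·
  (0,6): δ = 148.28°  ·
  (1,2): δ = 152.70°  ·
  (1,3): δ = 40.02°  ✓
  (1,4): δ = 14.63°  ✓
  (1,5): δ = 80.29°  ·
  (1,6): δ = 121.80°  ·
  (2,3): δ = 67.32°  ·
  (2,4): δ = 12.67°  ✓
  (2,5): δ = 52.99°  ·
  (2,6): δ = 94.49°  ·
  (3,4): δ = 125.35°  ·
  (3,5): δ = 59.69°  ·
  (3,6): δ = 18.18°  ✓
  (4,5): δ = 114.34°  ·
  (4,6): δ = 72.84°  ·
  (5,6): δ = 138.49°  ·
antipodal pairs: 6

count = 6; pairs: (0,3), (0,4), (1,3), (1,4), (2,4), (3,6)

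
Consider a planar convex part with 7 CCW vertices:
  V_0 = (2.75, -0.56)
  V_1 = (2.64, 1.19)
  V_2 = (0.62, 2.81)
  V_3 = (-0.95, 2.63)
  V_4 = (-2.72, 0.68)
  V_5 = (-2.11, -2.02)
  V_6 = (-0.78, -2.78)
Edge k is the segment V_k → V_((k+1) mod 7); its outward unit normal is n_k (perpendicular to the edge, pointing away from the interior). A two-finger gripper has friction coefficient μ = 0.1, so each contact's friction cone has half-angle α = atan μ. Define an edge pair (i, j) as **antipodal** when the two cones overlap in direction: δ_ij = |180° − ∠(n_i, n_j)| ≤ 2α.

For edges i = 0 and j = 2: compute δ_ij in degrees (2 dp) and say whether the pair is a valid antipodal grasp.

α = atan 0.1 = 5.71°;  2α = 11.42°
edge 0: e_0 = (-0.11, +1.75);  n_0 = (+0.9980, +0.0627)
edge 2: e_2 = (-1.57, -0.18);  n_2 = (-0.1139, +0.9935)
∠(n_0, n_2) = 92.94°
δ = |180° − 92.94°| = 87.06°
87.06° > 2α = 11.42°  →  invalid

δ = 87.06°, invalid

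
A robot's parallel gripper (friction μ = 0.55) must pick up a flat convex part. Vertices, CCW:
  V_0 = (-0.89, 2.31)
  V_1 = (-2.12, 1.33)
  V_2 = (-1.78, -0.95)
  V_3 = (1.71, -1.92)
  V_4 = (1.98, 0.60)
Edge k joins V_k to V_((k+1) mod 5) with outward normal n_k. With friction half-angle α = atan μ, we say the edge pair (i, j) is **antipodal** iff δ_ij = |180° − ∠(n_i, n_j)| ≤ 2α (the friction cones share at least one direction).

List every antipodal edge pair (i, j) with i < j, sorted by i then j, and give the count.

α = atan 0.55 = 28.81°;  2α = 57.62°
n_0 = (-0.6231, +0.7821)
n_1 = (-0.9891, -0.1475)
n_2 = (-0.2678, -0.9635)
n_3 = (+0.9943, -0.1065)
n_4 = (+0.5119, +0.8591)
  (0,1): δ = 120.06°  ·
  (0,2): δ = 54.08°  ✓
  (0,3): δ = 45.34°  ✓
  (0,4): δ = 110.67°  ·
  (1,2): δ = 114.01°  ·
  (1,3): δ = 14.60°  ✓
  (1,4): δ = 50.73°  ✓
  (2,3): δ = 80.58°  ·
  (2,4): δ = 15.25°  ✓
  (3,4): δ = 114.67°  ·
antipodal pairs: 5

count = 5; pairs: (0,2), (0,3), (1,3), (1,4), (2,4)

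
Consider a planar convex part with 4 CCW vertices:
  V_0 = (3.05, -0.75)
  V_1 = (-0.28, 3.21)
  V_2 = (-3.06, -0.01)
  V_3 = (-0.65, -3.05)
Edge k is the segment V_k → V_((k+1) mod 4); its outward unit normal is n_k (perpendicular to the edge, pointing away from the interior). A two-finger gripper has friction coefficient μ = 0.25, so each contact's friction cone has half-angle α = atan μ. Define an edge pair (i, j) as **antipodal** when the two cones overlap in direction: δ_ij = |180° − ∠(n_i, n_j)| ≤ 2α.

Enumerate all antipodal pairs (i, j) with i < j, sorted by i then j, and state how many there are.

count = 2; pairs: (0,2), (1,3)

α = atan 0.25 = 14.04°;  2α = 28.07°
n_0 = (+0.7654, +0.6436)
n_1 = (-0.7569, +0.6535)
n_2 = (-0.7836, -0.6212)
n_3 = (+0.5279, -0.8493)
  (0,1): δ = 80.87°  ·
  (0,2): δ = 1.65°  ✓
  (0,3): δ = 81.81°  ·
  (1,2): δ = 100.79°  ·
  (1,3): δ = 17.33°  ✓
  (2,3): δ = 96.54°  ·
antipodal pairs: 2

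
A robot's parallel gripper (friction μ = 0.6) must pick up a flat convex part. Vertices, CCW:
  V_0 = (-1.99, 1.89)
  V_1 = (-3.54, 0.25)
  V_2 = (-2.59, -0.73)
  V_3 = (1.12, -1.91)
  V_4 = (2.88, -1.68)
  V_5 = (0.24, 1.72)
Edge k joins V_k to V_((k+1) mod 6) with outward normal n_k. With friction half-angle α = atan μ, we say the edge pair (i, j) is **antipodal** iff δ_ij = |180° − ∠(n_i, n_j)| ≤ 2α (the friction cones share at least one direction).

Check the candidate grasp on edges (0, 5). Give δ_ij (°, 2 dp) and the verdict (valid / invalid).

δ = 129.02°, invalid

α = atan 0.6 = 30.96°;  2α = 61.93°
edge 0: e_0 = (-1.55, -1.64);  n_0 = (-0.7268, +0.6869)
edge 5: e_5 = (-2.23, +0.17);  n_5 = (+0.0760, +0.9971)
∠(n_0, n_5) = 50.98°
δ = |180° − 50.98°| = 129.02°
129.02° > 2α = 61.93°  →  invalid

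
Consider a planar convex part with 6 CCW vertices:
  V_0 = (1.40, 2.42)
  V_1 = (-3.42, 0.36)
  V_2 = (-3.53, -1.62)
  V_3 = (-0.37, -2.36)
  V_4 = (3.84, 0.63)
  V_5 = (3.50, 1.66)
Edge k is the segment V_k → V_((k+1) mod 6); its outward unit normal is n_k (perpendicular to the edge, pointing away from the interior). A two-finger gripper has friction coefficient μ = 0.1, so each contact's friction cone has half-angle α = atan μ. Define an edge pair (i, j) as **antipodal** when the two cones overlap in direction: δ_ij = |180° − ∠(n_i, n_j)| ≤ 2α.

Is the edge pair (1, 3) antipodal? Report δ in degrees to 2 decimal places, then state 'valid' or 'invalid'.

α = atan 0.1 = 5.71°;  2α = 11.42°
edge 1: e_1 = (-0.11, -1.98);  n_1 = (-0.9985, +0.0555)
edge 3: e_3 = (+4.21, +2.99);  n_3 = (+0.5790, -0.8153)
∠(n_1, n_3) = 128.56°
δ = |180° − 128.56°| = 51.44°
51.44° > 2α = 11.42°  →  invalid

δ = 51.44°, invalid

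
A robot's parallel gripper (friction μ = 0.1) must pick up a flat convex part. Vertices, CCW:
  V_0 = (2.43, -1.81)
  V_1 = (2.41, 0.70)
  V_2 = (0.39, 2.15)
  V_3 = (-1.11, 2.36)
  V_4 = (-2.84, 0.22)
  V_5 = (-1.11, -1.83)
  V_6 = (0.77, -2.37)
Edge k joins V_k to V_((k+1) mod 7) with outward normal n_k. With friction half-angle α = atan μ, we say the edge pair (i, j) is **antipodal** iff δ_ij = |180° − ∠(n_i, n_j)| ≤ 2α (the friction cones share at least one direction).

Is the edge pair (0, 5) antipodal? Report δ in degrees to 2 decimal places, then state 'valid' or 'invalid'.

α = atan 0.1 = 5.71°;  2α = 11.42°
edge 0: e_0 = (-0.02, +2.51);  n_0 = (+1.0000, +0.0080)
edge 5: e_5 = (+1.88, -0.54);  n_5 = (-0.2761, -0.9611)
∠(n_0, n_5) = 106.48°
δ = |180° − 106.48°| = 73.52°
73.52° > 2α = 11.42°  →  invalid

δ = 73.52°, invalid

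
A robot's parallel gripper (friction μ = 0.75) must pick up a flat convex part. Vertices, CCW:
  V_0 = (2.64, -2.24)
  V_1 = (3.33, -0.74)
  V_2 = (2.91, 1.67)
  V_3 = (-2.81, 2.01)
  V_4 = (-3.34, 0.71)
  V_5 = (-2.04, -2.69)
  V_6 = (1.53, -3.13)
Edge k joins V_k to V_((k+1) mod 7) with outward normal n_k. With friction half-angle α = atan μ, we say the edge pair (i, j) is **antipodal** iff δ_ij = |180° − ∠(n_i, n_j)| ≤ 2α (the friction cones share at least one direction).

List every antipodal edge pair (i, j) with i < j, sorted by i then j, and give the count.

α = atan 0.75 = 36.87°;  2α = 73.74°
n_0 = (+0.9085, -0.4179)
n_1 = (+0.9852, +0.1717)
n_2 = (+0.0593, +0.9982)
n_3 = (-0.9260, +0.3775)
n_4 = (-0.9341, -0.3571)
n_5 = (-0.1223, -0.9925)
n_6 = (+0.6256, -0.7802)
  (0,1): δ = 145.41°  ·
  (0,2): δ = 68.70°  ✓
  (0,3): δ = 2.52°  ✓
  (0,4): δ = 45.63°  ✓
  (0,5): δ = 107.68°  ·
  (0,6): δ = 153.43°  ·
  (1,2): δ = 103.29°  ·
  (1,3): δ = 32.07°  ✓
  (1,4): δ = 11.04°  ✓
  (1,5): δ = 73.09°  ✓
  (1,6): δ = 118.84°  ·
  (2,3): δ = 108.78°  ·
  (2,4): δ = 65.67°  ✓
  (2,5): δ = 3.62°  ✓
  (2,6): δ = 42.12°  ✓
  (3,4): δ = 136.90°  ·
  (3,5): δ = 74.85°  ·
  (3,6): δ = 29.10°  ✓
  (4,5): δ = 117.95°  ·
  (4,6): δ = 72.20°  ✓
  (5,6): δ = 134.25°  ·
antipodal pairs: 11

count = 11; pairs: (0,2), (0,3), (0,4), (1,3), (1,4), (1,5), (2,4), (2,5), (2,6), (3,6), (4,6)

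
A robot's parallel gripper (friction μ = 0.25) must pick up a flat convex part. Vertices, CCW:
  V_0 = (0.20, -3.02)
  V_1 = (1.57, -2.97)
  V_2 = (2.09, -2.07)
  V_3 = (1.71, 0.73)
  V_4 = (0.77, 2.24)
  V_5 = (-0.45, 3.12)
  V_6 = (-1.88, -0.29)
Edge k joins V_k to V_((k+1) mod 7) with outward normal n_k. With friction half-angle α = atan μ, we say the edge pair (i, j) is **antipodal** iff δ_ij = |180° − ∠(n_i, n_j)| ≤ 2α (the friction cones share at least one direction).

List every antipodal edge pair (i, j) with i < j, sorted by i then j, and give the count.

count = 3; pairs: (1,5), (3,6), (4,6)

α = atan 0.25 = 14.04°;  2α = 28.07°
n_0 = (+0.0365, -0.9993)
n_1 = (+0.8659, -0.5003)
n_2 = (+0.9909, +0.1345)
n_3 = (+0.8489, +0.5285)
n_4 = (+0.5850, +0.8110)
n_5 = (-0.9222, +0.3867)
n_6 = (-0.7954, -0.6060)
  (0,1): δ = 122.11°  ·
  (0,2): δ = 84.36°  ·
  (0,3): δ = 60.19°  ·
  (0,4): δ = 37.89°  ·
  (0,5): δ = 65.16°  ·
  (0,6): δ = 125.21°  ·
  (1,2): δ = 142.25°  ·
  (1,3): δ = 118.08°  ·
  (1,4): δ = 95.78°  ·
  (1,5): δ = 7.27°  ✓
  (1,6): δ = 67.32°  ·
  (2,3): δ = 155.83°  ·
  (2,4): δ = 133.53°  ·
  (2,5): δ = 30.48°  ·
  (2,6): δ = 29.58°  ·
  (3,4): δ = 157.71°  ·
  (3,5): δ = 54.65°  ·
  (3,6): δ = 5.40°  ✓
  (4,5): δ = 76.95°  ·
  (4,6): δ = 16.89°  ✓
  (5,6): δ = 119.95°  ·
antipodal pairs: 3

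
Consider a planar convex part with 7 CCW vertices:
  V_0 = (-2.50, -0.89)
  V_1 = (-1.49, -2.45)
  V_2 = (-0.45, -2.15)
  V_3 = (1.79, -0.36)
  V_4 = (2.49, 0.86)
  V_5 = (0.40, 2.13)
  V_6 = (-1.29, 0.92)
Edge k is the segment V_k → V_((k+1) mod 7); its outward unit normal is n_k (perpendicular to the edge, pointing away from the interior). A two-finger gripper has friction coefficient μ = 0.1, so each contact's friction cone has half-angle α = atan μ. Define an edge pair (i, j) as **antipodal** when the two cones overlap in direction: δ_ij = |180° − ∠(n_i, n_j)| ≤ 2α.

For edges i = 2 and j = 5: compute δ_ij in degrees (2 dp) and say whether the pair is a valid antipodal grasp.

δ = 3.03°, valid

α = atan 0.1 = 5.71°;  2α = 11.42°
edge 2: e_2 = (+2.24, +1.79);  n_2 = (+0.6243, -0.7812)
edge 5: e_5 = (-1.69, -1.21);  n_5 = (-0.5821, +0.8131)
∠(n_2, n_5) = 176.97°
δ = |180° − 176.97°| = 3.03°
3.03° ≤ 2α = 11.42°  →  valid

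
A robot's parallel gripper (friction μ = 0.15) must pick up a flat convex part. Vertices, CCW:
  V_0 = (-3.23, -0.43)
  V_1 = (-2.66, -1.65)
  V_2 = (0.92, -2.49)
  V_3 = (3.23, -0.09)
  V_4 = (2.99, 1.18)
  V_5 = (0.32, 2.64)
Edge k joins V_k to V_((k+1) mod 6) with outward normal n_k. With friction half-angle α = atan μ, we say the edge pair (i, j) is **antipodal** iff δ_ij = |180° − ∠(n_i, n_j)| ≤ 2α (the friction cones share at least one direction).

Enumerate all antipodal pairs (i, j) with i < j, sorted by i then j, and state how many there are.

α = atan 0.15 = 8.53°;  2α = 17.06°
n_0 = (-0.9060, -0.4233)
n_1 = (-0.2284, -0.9736)
n_2 = (+0.7205, -0.6935)
n_3 = (+0.9826, +0.1857)
n_4 = (+0.4798, +0.8774)
n_5 = (-0.6541, +0.7564)
  (0,1): δ = 128.25°  ·
  (0,2): δ = 68.95°  ·
  (0,3): δ = 14.34°  ✓
  (0,4): δ = 36.29°  ·
  (0,5): δ = 105.81°  ·
  (1,2): δ = 120.70°  ·
  (1,3): δ = 66.09°  ·
  (1,4): δ = 15.47°  ✓
  (1,5): δ = 54.06°  ·
  (2,3): δ = 125.39°  ·
  (2,4): δ = 74.77°  ·
  (2,5): δ = 5.24°  ✓
  (3,4): δ = 129.37°  ·
  (3,5): δ = 59.85°  ·
  (4,5): δ = 110.48°  ·
antipodal pairs: 3

count = 3; pairs: (0,3), (1,4), (2,5)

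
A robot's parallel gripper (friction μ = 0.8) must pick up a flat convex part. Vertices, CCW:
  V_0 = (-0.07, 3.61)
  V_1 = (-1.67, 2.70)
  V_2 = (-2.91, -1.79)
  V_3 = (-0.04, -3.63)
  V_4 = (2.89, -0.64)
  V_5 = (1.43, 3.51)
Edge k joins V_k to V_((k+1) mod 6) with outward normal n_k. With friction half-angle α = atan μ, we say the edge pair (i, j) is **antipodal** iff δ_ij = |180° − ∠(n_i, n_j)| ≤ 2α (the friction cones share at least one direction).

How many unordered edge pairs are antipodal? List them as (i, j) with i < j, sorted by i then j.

α = atan 0.8 = 38.66°;  2α = 77.32°
n_0 = (-0.4944, +0.8692)
n_1 = (-0.9639, +0.2662)
n_2 = (-0.5397, -0.8418)
n_3 = (+0.7142, -0.6999)
n_4 = (+0.9433, +0.3319)
n_5 = (+0.0665, +0.9978)
  (0,1): δ = 135.07°  ·
  (0,2): δ = 62.29°  ✓
  (0,3): δ = 15.95°  ✓
  (0,4): δ = 79.75°  ·
  (0,5): δ = 146.56°  ·
  (1,2): δ = 107.23°  ·
  (1,3): δ = 28.98°  ✓
  (1,4): δ = 34.82°  ✓
  (1,5): δ = 101.62°  ·
  (2,3): δ = 101.75°  ·
  (2,4): δ = 37.95°  ✓
  (2,5): δ = 28.85°  ✓
  (3,4): δ = 116.20°  ·
  (3,5): δ = 49.39°  ✓
  (4,5): δ = 113.20°  ·
antipodal pairs: 7

count = 7; pairs: (0,2), (0,3), (1,3), (1,4), (2,4), (2,5), (3,5)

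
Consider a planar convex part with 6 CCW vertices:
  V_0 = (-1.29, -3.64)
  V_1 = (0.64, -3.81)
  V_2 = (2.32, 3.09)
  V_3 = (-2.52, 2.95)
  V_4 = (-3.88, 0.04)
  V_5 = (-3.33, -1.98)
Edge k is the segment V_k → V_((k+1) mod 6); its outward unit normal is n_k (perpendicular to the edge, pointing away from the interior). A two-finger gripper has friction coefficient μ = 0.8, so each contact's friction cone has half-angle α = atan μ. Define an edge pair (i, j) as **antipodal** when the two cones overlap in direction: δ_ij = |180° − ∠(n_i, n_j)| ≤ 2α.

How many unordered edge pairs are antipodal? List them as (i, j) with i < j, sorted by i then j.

count = 8; pairs: (0,2), (0,3), (1,2), (1,3), (1,4), (1,5), (2,4), (2,5)

α = atan 0.8 = 38.66°;  2α = 77.32°
n_0 = (-0.0877, -0.9961)
n_1 = (+0.9716, -0.2366)
n_2 = (-0.0289, +0.9996)
n_3 = (-0.9059, +0.4234)
n_4 = (-0.9649, -0.2627)
n_5 = (-0.6312, -0.7756)
  (0,1): δ = 98.65°  ·
  (0,2): δ = 6.69°  ✓
  (0,3): δ = 69.98°  ✓
  (0,4): δ = 110.26°  ·
  (0,5): δ = 145.90°  ·
  (1,2): δ = 74.66°  ✓
  (1,3): δ = 11.37°  ✓
  (1,4): δ = 28.92°  ✓
  (1,5): δ = 64.55°  ✓
  (2,3): δ = 116.71°  ·
  (2,4): δ = 76.43°  ✓
  (2,5): δ = 40.79°  ✓
  (3,4): δ = 139.72°  ·
  (3,5): δ = 104.09°  ·
  (4,5): δ = 144.37°  ·
antipodal pairs: 8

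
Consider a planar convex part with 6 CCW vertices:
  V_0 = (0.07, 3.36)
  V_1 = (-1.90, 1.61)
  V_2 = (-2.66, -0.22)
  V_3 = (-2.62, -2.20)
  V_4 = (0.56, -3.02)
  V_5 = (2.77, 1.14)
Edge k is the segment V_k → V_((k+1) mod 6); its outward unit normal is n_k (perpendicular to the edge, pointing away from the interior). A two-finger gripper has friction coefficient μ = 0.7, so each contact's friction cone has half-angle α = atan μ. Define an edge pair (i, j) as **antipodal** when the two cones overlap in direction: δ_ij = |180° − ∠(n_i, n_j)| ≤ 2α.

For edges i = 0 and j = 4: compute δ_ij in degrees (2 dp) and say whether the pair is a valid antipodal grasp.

δ = 20.41°, valid

α = atan 0.7 = 34.99°;  2α = 69.98°
edge 0: e_0 = (-1.97, -1.75);  n_0 = (-0.6641, +0.7476)
edge 4: e_4 = (+2.21, +4.16);  n_4 = (+0.8831, -0.4692)
∠(n_0, n_4) = 159.59°
δ = |180° − 159.59°| = 20.41°
20.41° ≤ 2α = 69.98°  →  valid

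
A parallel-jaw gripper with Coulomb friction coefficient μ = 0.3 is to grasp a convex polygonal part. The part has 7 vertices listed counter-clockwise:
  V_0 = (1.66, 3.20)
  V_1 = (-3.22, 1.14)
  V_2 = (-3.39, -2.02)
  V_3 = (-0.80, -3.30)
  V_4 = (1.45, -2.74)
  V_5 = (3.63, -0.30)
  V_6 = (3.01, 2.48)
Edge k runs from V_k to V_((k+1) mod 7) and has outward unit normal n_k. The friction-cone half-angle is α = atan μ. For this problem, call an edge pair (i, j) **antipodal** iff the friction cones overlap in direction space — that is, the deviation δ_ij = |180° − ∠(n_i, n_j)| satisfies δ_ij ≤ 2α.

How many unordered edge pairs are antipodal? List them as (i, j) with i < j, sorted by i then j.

α = atan 0.3 = 16.70°;  2α = 33.40°
n_0 = (-0.3889, +0.9213)
n_1 = (-0.9986, +0.0537)
n_2 = (-0.4431, -0.8965)
n_3 = (+0.2415, -0.9704)
n_4 = (+0.7457, -0.6663)
n_5 = (+0.9760, +0.2177)
n_6 = (+0.4706, +0.8824)
  (0,1): δ = 115.97°  ·
  (0,2): δ = 49.19°  ·
  (0,3): δ = 8.91°  ✓
  (0,4): δ = 25.33°  ✓
  (0,5): δ = 79.69°  ·
  (0,6): δ = 129.04°  ·
  (1,2): δ = 113.22°  ·
  (1,3): δ = 72.94°  ·
  (1,4): δ = 38.70°  ·
  (1,5): δ = 15.65°  ✓
  (1,6): δ = 65.01°  ·
  (2,3): δ = 139.72°  ·
  (2,4): δ = 105.48°  ·
  (2,5): δ = 51.13°  ·
  (2,6): δ = 1.77°  ✓
  (3,4): δ = 145.76°  ·
  (3,5): δ = 91.40°  ·
  (3,6): δ = 42.05°  ·
  (4,5): δ = 125.65°  ·
  (4,6): δ = 76.29°  ·
  (5,6): δ = 130.64°  ·
antipodal pairs: 4

count = 4; pairs: (0,3), (0,4), (1,5), (2,6)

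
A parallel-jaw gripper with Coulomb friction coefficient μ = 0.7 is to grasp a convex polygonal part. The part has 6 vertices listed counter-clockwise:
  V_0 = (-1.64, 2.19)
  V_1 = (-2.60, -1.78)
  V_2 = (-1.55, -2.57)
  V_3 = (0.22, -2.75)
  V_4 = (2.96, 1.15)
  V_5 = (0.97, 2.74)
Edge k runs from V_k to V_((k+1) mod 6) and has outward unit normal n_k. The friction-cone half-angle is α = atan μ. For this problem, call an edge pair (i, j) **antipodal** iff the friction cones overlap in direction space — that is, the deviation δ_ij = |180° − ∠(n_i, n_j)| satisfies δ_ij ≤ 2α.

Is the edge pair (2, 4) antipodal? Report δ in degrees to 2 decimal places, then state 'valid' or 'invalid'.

δ = 32.82°, valid

α = atan 0.7 = 34.99°;  2α = 69.98°
edge 2: e_2 = (+1.77, -0.18);  n_2 = (-0.1012, -0.9949)
edge 4: e_4 = (-1.99, +1.59);  n_4 = (+0.6242, +0.7813)
∠(n_2, n_4) = 147.18°
δ = |180° − 147.18°| = 32.82°
32.82° ≤ 2α = 69.98°  →  valid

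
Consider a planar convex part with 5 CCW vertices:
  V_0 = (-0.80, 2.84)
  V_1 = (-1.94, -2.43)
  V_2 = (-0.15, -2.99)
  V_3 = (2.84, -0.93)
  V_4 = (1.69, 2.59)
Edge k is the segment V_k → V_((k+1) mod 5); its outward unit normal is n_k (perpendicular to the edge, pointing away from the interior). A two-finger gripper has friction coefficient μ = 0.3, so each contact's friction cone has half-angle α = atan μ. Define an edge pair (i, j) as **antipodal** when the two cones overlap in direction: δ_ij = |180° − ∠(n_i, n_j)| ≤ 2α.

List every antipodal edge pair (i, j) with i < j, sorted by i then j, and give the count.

α = atan 0.3 = 16.70°;  2α = 33.40°
n_0 = (-0.9774, +0.2114)
n_1 = (-0.2986, -0.9544)
n_2 = (+0.5673, -0.8235)
n_3 = (+0.9506, +0.3106)
n_4 = (+0.0999, +0.9950)
  (0,1): δ = 95.17°  ·
  (0,2): δ = 43.23°  ·
  (0,3): δ = 30.30°  ✓
  (0,4): δ = 96.47°  ·
  (1,2): δ = 128.06°  ·
  (1,3): δ = 54.54°  ·
  (1,4): δ = 11.64°  ✓
  (2,3): δ = 106.47°  ·
  (2,4): δ = 40.30°  ·
  (3,4): δ = 113.83°  ·
antipodal pairs: 2

count = 2; pairs: (0,3), (1,4)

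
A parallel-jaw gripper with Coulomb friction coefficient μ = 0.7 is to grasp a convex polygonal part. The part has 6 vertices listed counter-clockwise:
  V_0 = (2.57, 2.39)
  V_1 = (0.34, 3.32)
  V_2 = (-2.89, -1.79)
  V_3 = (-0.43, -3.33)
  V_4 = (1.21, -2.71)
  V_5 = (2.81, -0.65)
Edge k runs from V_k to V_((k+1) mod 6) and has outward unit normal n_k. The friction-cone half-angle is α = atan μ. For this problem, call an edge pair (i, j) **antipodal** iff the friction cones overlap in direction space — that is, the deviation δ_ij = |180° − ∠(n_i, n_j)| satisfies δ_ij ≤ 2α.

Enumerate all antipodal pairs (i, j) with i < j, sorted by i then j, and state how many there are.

count = 6; pairs: (0,2), (0,3), (1,3), (1,4), (1,5), (2,5)

α = atan 0.7 = 34.99°;  2α = 69.98°
n_0 = (+0.3849, +0.9230)
n_1 = (-0.8453, +0.5343)
n_2 = (-0.5306, -0.8476)
n_3 = (+0.3536, -0.9354)
n_4 = (+0.7898, -0.6134)
n_5 = (+0.9969, +0.0787)
  (0,1): δ = 99.66°  ·
  (0,2): δ = 9.41°  ✓
  (0,3): δ = 43.35°  ✓
  (0,4): δ = 74.80°  ·
  (0,5): δ = 117.15°  ·
  (1,2): δ = 89.75°  ·
  (1,3): δ = 36.99°  ✓
  (1,4): δ = 5.54°  ✓
  (1,5): δ = 36.81°  ✓
  (2,3): δ = 127.24°  ·
  (2,4): δ = 95.79°  ·
  (2,5): δ = 53.44°  ✓
  (3,4): δ = 148.55°  ·
  (3,5): δ = 106.20°  ·
  (4,5): δ = 137.65°  ·
antipodal pairs: 6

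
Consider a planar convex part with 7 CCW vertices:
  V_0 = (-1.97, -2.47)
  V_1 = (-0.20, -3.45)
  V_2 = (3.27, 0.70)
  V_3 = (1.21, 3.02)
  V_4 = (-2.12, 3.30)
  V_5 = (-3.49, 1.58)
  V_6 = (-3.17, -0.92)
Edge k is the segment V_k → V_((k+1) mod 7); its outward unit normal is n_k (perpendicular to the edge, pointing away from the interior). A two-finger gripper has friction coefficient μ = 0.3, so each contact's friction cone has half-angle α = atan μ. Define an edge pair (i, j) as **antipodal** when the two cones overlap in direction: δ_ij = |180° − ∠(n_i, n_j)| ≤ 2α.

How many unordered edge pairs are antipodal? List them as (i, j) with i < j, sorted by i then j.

α = atan 0.3 = 16.70°;  2α = 33.40°
n_0 = (-0.4844, -0.8749)
n_1 = (+0.7672, -0.6415)
n_2 = (+0.7478, +0.6640)
n_3 = (+0.0838, +0.9965)
n_4 = (-0.7822, +0.6230)
n_5 = (-0.9919, -0.1270)
n_6 = (-0.7907, -0.6122)
  (0,1): δ = 100.93°  ·
  (0,2): δ = 19.43°  ✓
  (0,3): δ = 24.17°  ✓
  (0,4): δ = 80.43°  ·
  (0,5): δ = 126.27°  ·
  (0,6): δ = 156.72°  ·
  (1,2): δ = 98.50°  ·
  (1,3): δ = 54.91°  ·
  (1,4): δ = 1.36°  ✓
  (1,5): δ = 47.19°  ·
  (1,6): δ = 77.65°  ·
  (2,3): δ = 136.41°  ·
  (2,4): δ = 80.14°  ·
  (2,5): δ = 34.31°  ·
  (2,6): δ = 3.86°  ✓
  (3,4): δ = 123.73°  ·
  (3,5): δ = 77.90°  ·
  (3,6): δ = 47.45°  ·
  (4,5): δ = 134.17°  ·
  (4,6): δ = 103.72°  ·
  (5,6): δ = 149.55°  ·
antipodal pairs: 4

count = 4; pairs: (0,2), (0,3), (1,4), (2,6)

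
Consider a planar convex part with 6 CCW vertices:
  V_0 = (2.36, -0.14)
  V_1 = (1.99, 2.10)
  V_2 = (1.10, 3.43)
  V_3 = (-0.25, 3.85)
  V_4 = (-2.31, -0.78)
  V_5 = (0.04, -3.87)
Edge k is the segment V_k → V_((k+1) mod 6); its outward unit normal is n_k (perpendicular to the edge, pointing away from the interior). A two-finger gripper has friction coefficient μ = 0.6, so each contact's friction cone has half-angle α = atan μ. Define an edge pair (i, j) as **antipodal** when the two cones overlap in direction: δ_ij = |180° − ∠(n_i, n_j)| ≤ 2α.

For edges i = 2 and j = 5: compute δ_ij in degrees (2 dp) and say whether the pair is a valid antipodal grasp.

α = atan 0.6 = 30.96°;  2α = 61.93°
edge 2: e_2 = (-1.35, +0.42);  n_2 = (+0.2971, +0.9549)
edge 5: e_5 = (+2.32, +3.73);  n_5 = (+0.8491, -0.5282)
∠(n_2, n_5) = 104.60°
δ = |180° − 104.60°| = 75.40°
75.40° > 2α = 61.93°  →  invalid

δ = 75.40°, invalid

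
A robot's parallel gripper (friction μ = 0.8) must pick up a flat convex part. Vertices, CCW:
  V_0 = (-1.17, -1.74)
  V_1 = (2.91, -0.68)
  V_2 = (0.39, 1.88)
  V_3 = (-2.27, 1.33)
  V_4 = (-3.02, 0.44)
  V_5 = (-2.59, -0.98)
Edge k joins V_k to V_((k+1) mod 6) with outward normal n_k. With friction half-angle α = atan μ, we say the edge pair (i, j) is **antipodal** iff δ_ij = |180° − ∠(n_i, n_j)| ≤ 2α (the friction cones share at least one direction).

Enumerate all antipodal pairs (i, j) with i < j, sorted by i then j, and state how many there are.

count = 6; pairs: (0,1), (0,2), (0,3), (1,4), (1,5), (2,5)

α = atan 0.8 = 38.66°;  2α = 77.32°
n_0 = (+0.2515, -0.9679)
n_1 = (+0.7127, +0.7015)
n_2 = (-0.2025, +0.9793)
n_3 = (-0.7647, +0.6444)
n_4 = (-0.9571, -0.2898)
n_5 = (-0.4719, -0.8817)
  (0,1): δ = 60.01°  ✓
  (0,2): δ = 2.88°  ✓
  (0,3): δ = 35.32°  ✓
  (0,4): δ = 92.28°  ·
  (0,5): δ = 137.28°  ·
  (1,2): δ = 122.87°  ·
  (1,3): δ = 84.67°  ·
  (1,4): δ = 27.70°  ✓
  (1,5): δ = 17.29°  ✓
  (2,3): δ = 141.80°  ·
  (2,4): δ = 84.84°  ·
  (2,5): δ = 39.84°  ✓
  (3,4): δ = 123.03°  ·
  (3,5): δ = 78.04°  ·
  (4,5): δ = 135.00°  ·
antipodal pairs: 6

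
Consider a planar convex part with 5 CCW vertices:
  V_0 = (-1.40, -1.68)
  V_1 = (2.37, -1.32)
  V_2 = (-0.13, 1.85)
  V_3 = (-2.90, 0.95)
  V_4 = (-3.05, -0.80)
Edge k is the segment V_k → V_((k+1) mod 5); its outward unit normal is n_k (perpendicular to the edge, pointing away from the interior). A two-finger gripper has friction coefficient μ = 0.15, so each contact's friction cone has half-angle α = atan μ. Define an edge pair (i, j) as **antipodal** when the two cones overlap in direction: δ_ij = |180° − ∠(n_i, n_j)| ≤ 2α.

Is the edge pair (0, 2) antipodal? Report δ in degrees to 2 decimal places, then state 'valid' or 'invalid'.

δ = 12.54°, valid

α = atan 0.15 = 8.53°;  2α = 17.06°
edge 0: e_0 = (+3.77, +0.36);  n_0 = (+0.0951, -0.9955)
edge 2: e_2 = (-2.77, -0.90);  n_2 = (-0.3090, +0.9511)
∠(n_0, n_2) = 167.46°
δ = |180° − 167.46°| = 12.54°
12.54° ≤ 2α = 17.06°  →  valid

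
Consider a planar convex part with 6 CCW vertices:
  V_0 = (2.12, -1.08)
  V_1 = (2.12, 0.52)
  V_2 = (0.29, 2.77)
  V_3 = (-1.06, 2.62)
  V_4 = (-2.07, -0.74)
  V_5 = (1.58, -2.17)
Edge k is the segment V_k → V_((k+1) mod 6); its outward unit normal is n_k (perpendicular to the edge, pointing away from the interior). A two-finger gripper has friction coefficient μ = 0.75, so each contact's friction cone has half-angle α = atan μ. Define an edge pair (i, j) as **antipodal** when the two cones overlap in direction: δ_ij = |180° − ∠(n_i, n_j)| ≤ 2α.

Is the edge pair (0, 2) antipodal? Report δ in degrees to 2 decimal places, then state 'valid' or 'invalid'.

α = atan 0.75 = 36.87°;  2α = 73.74°
edge 0: e_0 = (+0.00, +1.60);  n_0 = (+1.0000, -0.0000)
edge 2: e_2 = (-1.35, -0.15);  n_2 = (-0.1104, +0.9939)
∠(n_0, n_2) = 96.34°
δ = |180° − 96.34°| = 83.66°
83.66° > 2α = 73.74°  →  invalid

δ = 83.66°, invalid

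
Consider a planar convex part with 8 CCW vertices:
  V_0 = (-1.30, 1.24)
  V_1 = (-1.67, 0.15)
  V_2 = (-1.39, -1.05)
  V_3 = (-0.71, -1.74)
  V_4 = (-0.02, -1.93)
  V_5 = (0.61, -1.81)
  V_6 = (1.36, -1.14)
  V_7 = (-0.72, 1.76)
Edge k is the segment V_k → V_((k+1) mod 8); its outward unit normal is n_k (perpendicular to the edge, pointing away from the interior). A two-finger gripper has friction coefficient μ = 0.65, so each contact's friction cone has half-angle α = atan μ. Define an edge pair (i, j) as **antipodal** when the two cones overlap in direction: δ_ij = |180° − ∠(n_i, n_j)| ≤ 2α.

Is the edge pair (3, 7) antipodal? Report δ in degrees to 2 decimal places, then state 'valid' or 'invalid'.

δ = 57.27°, valid

α = atan 0.65 = 33.02°;  2α = 66.05°
edge 3: e_3 = (+0.69, -0.19);  n_3 = (-0.2655, -0.9641)
edge 7: e_7 = (-0.58, -0.52);  n_7 = (-0.6675, +0.7446)
∠(n_3, n_7) = 122.73°
δ = |180° − 122.73°| = 57.27°
57.27° ≤ 2α = 66.05°  →  valid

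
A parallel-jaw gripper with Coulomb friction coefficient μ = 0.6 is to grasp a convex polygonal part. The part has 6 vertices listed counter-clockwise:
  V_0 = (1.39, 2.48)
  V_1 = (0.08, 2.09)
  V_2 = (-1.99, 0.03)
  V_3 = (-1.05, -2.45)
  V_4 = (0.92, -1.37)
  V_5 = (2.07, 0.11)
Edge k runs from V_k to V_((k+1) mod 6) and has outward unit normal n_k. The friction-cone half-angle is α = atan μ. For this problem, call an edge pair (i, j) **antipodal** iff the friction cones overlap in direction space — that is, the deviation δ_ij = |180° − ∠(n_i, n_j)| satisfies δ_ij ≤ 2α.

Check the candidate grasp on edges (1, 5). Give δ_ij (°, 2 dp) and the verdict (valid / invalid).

δ = 61.15°, valid

α = atan 0.6 = 30.96°;  2α = 61.93°
edge 1: e_1 = (-2.07, -2.06);  n_1 = (-0.7054, +0.7088)
edge 5: e_5 = (-0.68, +2.37);  n_5 = (+0.9612, +0.2758)
∠(n_1, n_5) = 118.85°
δ = |180° − 118.85°| = 61.15°
61.15° ≤ 2α = 61.93°  →  valid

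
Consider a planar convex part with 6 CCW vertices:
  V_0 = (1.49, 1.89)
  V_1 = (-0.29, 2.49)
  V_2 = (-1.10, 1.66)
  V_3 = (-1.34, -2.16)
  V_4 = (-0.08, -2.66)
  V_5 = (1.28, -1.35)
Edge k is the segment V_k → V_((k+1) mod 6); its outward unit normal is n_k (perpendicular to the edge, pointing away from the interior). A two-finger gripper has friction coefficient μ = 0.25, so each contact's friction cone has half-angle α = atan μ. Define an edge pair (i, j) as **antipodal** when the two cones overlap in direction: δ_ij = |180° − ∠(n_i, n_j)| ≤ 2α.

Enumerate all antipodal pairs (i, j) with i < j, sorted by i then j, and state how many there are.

α = atan 0.25 = 14.04°;  2α = 28.07°
n_0 = (+0.3194, +0.9476)
n_1 = (-0.7157, +0.6984)
n_2 = (-0.9980, +0.0627)
n_3 = (-0.3688, -0.9295)
n_4 = (+0.6937, -0.7202)
n_5 = (+0.9979, -0.0647)
  (0,1): δ = 115.67°  ·
  (0,2): δ = 74.97°  ·
  (0,3): δ = 3.02°  ✓
  (0,4): δ = 62.56°  ·
  (0,5): δ = 104.92°  ·
  (1,2): δ = 139.29°  ·
  (1,3): δ = 67.34°  ·
  (1,4): δ = 1.77°  ✓
  (1,5): δ = 40.59°  ·
  (2,3): δ = 108.05°  ·
  (2,4): δ = 42.48°  ·
  (2,5): δ = 0.11°  ✓
  (3,4): δ = 114.43°  ·
  (3,5): δ = 72.06°  ·
  (4,5): δ = 137.64°  ·
antipodal pairs: 3

count = 3; pairs: (0,3), (1,4), (2,5)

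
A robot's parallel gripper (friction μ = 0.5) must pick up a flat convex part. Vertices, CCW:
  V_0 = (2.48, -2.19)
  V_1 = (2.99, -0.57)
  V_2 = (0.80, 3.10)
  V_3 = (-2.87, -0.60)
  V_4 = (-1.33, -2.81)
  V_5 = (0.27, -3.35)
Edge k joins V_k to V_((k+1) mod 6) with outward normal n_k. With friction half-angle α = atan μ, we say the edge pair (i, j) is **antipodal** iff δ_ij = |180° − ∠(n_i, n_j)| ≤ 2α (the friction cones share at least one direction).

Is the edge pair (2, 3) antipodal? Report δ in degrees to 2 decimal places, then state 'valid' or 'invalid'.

α = atan 0.5 = 26.57°;  2α = 53.13°
edge 2: e_2 = (-3.67, -3.70);  n_2 = (-0.7100, +0.7042)
edge 3: e_3 = (+1.54, -2.21);  n_3 = (-0.8205, -0.5717)
∠(n_2, n_3) = 79.64°
δ = |180° − 79.64°| = 100.36°
100.36° > 2α = 53.13°  →  invalid

δ = 100.36°, invalid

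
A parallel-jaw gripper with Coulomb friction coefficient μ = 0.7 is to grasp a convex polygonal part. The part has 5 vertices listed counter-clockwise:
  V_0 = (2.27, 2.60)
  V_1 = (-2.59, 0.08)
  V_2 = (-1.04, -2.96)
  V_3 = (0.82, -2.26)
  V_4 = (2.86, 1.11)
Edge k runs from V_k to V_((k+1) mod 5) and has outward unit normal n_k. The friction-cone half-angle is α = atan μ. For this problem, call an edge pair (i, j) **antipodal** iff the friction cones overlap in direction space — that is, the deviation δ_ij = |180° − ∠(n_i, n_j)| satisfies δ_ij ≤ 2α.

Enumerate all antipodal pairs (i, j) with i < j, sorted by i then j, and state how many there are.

α = atan 0.7 = 34.99°;  2α = 69.98°
n_0 = (-0.4603, +0.8878)
n_1 = (-0.8909, -0.4542)
n_2 = (+0.3522, -0.9359)
n_3 = (+0.8555, -0.5179)
n_4 = (+0.9298, +0.3682)
  (0,1): δ = 90.39°  ·
  (0,2): δ = 6.78°  ✓
  (0,3): δ = 31.40°  ✓
  (0,4): δ = 84.19°  ·
  (1,2): δ = 96.39°  ·
  (1,3): δ = 58.20°  ✓
  (1,4): δ = 5.41°  ✓
  (2,3): δ = 141.81°  ·
  (2,4): δ = 89.02°  ·
  (3,4): δ = 127.21°  ·
antipodal pairs: 4

count = 4; pairs: (0,2), (0,3), (1,3), (1,4)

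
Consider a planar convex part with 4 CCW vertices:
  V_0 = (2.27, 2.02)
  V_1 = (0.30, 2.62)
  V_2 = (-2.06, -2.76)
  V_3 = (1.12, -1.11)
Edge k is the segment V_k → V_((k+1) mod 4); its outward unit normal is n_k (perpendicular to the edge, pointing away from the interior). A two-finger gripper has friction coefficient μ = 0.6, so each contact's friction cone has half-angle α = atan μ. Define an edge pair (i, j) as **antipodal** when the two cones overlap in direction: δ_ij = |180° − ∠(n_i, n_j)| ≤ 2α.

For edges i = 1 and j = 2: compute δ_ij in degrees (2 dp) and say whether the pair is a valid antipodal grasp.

α = atan 0.6 = 30.96°;  2α = 61.93°
edge 1: e_1 = (-2.36, -5.38);  n_1 = (-0.9158, +0.4017)
edge 2: e_2 = (+3.18, +1.65);  n_2 = (+0.4606, -0.8876)
∠(n_1, n_2) = 141.11°
δ = |180° − 141.11°| = 38.89°
38.89° ≤ 2α = 61.93°  →  valid

δ = 38.89°, valid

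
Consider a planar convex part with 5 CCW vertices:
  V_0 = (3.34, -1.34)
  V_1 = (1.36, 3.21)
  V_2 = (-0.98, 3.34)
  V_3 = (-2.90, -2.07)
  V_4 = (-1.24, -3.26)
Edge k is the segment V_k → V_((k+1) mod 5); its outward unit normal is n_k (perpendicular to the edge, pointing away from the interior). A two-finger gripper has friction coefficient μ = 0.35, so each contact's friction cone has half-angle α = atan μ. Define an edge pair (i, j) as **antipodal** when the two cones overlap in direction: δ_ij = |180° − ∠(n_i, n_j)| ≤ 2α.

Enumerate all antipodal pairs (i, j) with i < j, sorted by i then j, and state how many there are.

count = 3; pairs: (0,3), (1,3), (1,4)

α = atan 0.35 = 19.29°;  2α = 38.58°
n_0 = (+0.9169, +0.3990)
n_1 = (+0.0555, +0.9985)
n_2 = (-0.9424, +0.3345)
n_3 = (-0.5826, -0.8127)
n_4 = (+0.3866, -0.9222)
  (0,1): δ = 116.70°  ·
  (0,2): δ = 43.06°  ·
  (0,3): δ = 30.85°  ✓
  (0,4): δ = 89.23°  ·
  (1,2): δ = 106.36°  ·
  (1,3): δ = 32.46°  ✓
  (1,4): δ = 25.92°  ✓
  (2,3): δ = 106.10°  ·
  (2,4): δ = 47.72°  ·
  (3,4): δ = 121.62°  ·
antipodal pairs: 3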